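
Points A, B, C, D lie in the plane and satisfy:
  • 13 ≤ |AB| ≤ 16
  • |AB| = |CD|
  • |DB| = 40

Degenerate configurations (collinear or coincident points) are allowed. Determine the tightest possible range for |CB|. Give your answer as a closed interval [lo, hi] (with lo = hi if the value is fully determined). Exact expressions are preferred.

|AB| ∈ [13, 16]
|BD| ∈ {40}
|CD| ∈ [13, 16]
|AD| ∈ [24, 56]
|BC| ∈ [24, 56]
|AC| ∈ [8, 72]

|CB| ∈ [24, 56]  (≈ [24.0000, 56.0000])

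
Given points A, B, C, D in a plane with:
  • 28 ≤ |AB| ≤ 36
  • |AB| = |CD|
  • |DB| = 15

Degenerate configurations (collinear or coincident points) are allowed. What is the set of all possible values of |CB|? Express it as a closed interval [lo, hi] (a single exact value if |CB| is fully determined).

|CB| ∈ [13, 51]  (≈ [13.0000, 51.0000])

|AB| ∈ [28, 36]
|BD| ∈ {15}
|CD| ∈ [28, 36]
|AD| ∈ [13, 51]
|BC| ∈ [13, 51]
|AC| ∈ [0, 87]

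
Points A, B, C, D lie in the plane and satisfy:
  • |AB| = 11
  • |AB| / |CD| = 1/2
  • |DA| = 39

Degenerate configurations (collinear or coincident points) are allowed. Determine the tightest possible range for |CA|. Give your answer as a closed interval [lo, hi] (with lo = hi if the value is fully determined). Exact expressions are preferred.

|AB| ∈ {11}
|AD| ∈ {39}
|CD| ∈ {22}
|BD| ∈ [28, 50]
|AC| ∈ [17, 61]
|BC| ∈ [6, 72]

|CA| ∈ [17, 61]  (≈ [17.0000, 61.0000])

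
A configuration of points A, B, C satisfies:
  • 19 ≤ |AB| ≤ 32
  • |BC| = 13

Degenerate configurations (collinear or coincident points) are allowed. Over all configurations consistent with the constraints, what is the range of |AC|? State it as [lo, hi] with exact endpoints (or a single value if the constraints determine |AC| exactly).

|AB| ∈ [19, 32]
|BC| ∈ {13}
|AC| ∈ [6, 45]

|AC| ∈ [6, 45]  (≈ [6.0000, 45.0000])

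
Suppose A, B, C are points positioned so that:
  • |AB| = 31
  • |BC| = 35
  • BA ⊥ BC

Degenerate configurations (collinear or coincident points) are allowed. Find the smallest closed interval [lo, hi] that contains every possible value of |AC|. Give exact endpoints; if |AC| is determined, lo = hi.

|AB| ∈ {31}
|BC| ∈ {35}
|AC| ∈ {√(2186)}

|AC| = √(2186)  (≈ 46.7547)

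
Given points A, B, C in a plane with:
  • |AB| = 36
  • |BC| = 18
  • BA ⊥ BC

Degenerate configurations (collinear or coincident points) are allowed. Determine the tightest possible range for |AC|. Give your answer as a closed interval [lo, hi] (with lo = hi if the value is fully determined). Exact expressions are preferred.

|AB| ∈ {36}
|BC| ∈ {18}
|AC| ∈ {18·√(5)}

|AC| = 18·√(5)  (≈ 40.2492)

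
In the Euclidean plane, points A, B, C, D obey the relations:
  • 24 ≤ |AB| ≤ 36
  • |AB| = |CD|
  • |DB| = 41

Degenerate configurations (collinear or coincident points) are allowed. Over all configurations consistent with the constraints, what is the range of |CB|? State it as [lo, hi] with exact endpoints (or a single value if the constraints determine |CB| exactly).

|CB| ∈ [5, 77]  (≈ [5.0000, 77.0000])

|AB| ∈ [24, 36]
|BD| ∈ {41}
|CD| ∈ [24, 36]
|AD| ∈ [5, 77]
|BC| ∈ [5, 77]
|AC| ∈ [0, 113]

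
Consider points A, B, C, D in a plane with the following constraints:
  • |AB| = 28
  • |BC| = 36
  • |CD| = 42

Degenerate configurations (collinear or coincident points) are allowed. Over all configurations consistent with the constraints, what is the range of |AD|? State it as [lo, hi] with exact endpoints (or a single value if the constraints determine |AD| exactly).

|AB| ∈ {28}
|BC| ∈ {36}
|CD| ∈ {42}
|AC| ∈ [8, 64]
|BD| ∈ [6, 78]
|AD| ∈ [0, 106]

|AD| ∈ [0, 106]  (≈ [0.0000, 106.0000])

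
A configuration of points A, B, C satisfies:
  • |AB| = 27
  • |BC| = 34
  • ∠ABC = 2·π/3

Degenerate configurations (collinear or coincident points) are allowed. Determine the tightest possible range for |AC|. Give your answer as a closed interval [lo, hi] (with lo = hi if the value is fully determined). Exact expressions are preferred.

|AC| = √(2803)  (≈ 52.9434)

|AB| ∈ {27}
|BC| ∈ {34}
|AC| ∈ {√(2803)}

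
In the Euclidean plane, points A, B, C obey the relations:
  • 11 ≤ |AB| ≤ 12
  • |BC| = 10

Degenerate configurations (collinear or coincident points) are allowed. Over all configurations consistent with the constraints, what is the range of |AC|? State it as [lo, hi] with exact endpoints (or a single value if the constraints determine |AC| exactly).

|AC| ∈ [1, 22]  (≈ [1.0000, 22.0000])

|AB| ∈ [11, 12]
|BC| ∈ {10}
|AC| ∈ [1, 22]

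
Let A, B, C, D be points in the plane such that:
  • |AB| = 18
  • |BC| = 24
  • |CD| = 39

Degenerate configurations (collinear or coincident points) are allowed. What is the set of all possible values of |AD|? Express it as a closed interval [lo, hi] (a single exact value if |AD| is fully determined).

|AD| ∈ [0, 81]  (≈ [0.0000, 81.0000])

|AB| ∈ {18}
|BC| ∈ {24}
|CD| ∈ {39}
|AC| ∈ [6, 42]
|BD| ∈ [15, 63]
|AD| ∈ [0, 81]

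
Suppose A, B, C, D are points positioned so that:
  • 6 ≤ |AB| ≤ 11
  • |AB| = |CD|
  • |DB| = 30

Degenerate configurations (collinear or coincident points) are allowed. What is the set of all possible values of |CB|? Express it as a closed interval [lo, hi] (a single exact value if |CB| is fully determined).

|AB| ∈ [6, 11]
|BD| ∈ {30}
|CD| ∈ [6, 11]
|AD| ∈ [19, 41]
|BC| ∈ [19, 41]
|AC| ∈ [8, 52]

|CB| ∈ [19, 41]  (≈ [19.0000, 41.0000])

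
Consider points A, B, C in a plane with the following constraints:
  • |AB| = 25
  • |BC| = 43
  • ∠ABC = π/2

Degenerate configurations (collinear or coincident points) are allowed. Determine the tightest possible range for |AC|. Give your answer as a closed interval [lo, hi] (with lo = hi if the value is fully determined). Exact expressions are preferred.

|AC| = √(2474)  (≈ 49.7393)

|AB| ∈ {25}
|BC| ∈ {43}
|AC| ∈ {√(2474)}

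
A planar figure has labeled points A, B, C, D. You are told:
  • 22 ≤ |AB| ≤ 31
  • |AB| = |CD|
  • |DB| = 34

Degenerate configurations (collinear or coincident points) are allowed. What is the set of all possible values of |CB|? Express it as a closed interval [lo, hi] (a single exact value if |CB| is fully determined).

|CB| ∈ [3, 65]  (≈ [3.0000, 65.0000])

|AB| ∈ [22, 31]
|BD| ∈ {34}
|CD| ∈ [22, 31]
|AD| ∈ [3, 65]
|BC| ∈ [3, 65]
|AC| ∈ [0, 96]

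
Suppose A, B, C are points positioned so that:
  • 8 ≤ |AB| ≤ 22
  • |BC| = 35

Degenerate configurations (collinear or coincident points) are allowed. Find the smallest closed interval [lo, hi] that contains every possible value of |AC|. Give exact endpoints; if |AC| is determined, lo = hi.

|AB| ∈ [8, 22]
|BC| ∈ {35}
|AC| ∈ [13, 57]

|AC| ∈ [13, 57]  (≈ [13.0000, 57.0000])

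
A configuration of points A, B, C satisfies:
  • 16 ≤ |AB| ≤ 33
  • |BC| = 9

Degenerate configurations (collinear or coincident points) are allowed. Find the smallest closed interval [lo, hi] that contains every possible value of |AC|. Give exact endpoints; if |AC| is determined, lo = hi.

|AB| ∈ [16, 33]
|BC| ∈ {9}
|AC| ∈ [7, 42]

|AC| ∈ [7, 42]  (≈ [7.0000, 42.0000])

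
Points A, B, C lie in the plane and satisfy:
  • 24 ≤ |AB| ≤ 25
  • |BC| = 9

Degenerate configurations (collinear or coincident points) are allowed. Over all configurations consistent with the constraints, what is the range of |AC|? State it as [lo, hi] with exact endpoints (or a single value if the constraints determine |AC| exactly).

|AB| ∈ [24, 25]
|BC| ∈ {9}
|AC| ∈ [15, 34]

|AC| ∈ [15, 34]  (≈ [15.0000, 34.0000])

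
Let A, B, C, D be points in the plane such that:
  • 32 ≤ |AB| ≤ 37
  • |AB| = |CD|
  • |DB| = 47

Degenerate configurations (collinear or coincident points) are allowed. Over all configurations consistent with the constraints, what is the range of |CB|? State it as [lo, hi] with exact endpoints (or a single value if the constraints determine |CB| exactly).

|AB| ∈ [32, 37]
|BD| ∈ {47}
|CD| ∈ [32, 37]
|AD| ∈ [10, 84]
|BC| ∈ [10, 84]
|AC| ∈ [0, 121]

|CB| ∈ [10, 84]  (≈ [10.0000, 84.0000])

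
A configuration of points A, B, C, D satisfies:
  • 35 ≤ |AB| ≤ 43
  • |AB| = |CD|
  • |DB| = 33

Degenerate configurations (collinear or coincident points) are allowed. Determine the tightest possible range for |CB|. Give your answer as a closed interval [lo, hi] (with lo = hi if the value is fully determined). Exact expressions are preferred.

|AB| ∈ [35, 43]
|BD| ∈ {33}
|CD| ∈ [35, 43]
|AD| ∈ [2, 76]
|BC| ∈ [2, 76]
|AC| ∈ [0, 119]

|CB| ∈ [2, 76]  (≈ [2.0000, 76.0000])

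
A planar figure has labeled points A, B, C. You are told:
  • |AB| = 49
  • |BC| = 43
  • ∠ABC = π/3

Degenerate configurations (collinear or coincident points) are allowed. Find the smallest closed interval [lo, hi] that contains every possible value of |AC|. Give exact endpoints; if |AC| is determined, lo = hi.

|AB| ∈ {49}
|BC| ∈ {43}
|AC| ∈ {√(2143)}

|AC| = √(2143)  (≈ 46.2925)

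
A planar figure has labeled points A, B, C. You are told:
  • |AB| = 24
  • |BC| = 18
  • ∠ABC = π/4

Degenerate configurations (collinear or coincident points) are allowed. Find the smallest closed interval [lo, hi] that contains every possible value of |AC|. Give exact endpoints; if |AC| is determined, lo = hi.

|AB| ∈ {24}
|BC| ∈ {18}
|AC| ∈ {6·√(25 - 12·√(2))}

|AC| = 6·√(25 - 12·√(2))  (≈ 17.0018)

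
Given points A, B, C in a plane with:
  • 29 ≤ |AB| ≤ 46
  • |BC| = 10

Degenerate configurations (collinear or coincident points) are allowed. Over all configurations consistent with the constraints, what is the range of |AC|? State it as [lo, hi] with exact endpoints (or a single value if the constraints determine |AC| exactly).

|AC| ∈ [19, 56]  (≈ [19.0000, 56.0000])

|AB| ∈ [29, 46]
|BC| ∈ {10}
|AC| ∈ [19, 56]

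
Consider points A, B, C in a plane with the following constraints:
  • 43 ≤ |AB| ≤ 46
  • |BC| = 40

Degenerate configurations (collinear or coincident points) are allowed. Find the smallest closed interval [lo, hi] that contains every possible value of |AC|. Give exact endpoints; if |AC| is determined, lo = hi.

|AB| ∈ [43, 46]
|BC| ∈ {40}
|AC| ∈ [3, 86]

|AC| ∈ [3, 86]  (≈ [3.0000, 86.0000])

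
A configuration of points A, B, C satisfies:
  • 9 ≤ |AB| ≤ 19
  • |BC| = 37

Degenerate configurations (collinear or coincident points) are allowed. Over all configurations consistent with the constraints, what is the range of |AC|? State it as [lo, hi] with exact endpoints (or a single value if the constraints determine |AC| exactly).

|AC| ∈ [18, 56]  (≈ [18.0000, 56.0000])

|AB| ∈ [9, 19]
|BC| ∈ {37}
|AC| ∈ [18, 56]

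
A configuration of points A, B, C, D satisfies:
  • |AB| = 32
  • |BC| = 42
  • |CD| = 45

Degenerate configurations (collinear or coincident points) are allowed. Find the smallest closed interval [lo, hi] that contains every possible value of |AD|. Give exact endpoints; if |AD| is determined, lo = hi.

|AB| ∈ {32}
|BC| ∈ {42}
|CD| ∈ {45}
|AC| ∈ [10, 74]
|BD| ∈ [3, 87]
|AD| ∈ [0, 119]

|AD| ∈ [0, 119]  (≈ [0.0000, 119.0000])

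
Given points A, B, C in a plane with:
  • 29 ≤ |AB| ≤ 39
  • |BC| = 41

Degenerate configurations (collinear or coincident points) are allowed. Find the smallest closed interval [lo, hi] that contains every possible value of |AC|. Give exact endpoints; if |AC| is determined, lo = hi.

|AC| ∈ [2, 80]  (≈ [2.0000, 80.0000])

|AB| ∈ [29, 39]
|BC| ∈ {41}
|AC| ∈ [2, 80]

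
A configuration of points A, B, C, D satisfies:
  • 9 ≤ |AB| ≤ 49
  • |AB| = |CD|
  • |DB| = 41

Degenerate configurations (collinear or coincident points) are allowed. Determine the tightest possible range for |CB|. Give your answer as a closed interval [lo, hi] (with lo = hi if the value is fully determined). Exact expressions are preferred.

|AB| ∈ [9, 49]
|BD| ∈ {41}
|CD| ∈ [9, 49]
|AD| ∈ [0, 90]
|BC| ∈ [0, 90]
|AC| ∈ [0, 139]

|CB| ∈ [0, 90]  (≈ [0.0000, 90.0000])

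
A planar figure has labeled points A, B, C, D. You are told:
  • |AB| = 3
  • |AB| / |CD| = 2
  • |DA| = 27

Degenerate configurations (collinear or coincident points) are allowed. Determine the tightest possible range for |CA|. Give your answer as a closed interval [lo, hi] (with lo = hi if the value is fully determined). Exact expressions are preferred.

|AB| ∈ {3}
|AD| ∈ {27}
|CD| ∈ {3/2}
|BD| ∈ [24, 30]
|AC| ∈ [51/2, 57/2]
|BC| ∈ [45/2, 63/2]

|CA| ∈ [51/2, 57/2]  (≈ [25.5000, 28.5000])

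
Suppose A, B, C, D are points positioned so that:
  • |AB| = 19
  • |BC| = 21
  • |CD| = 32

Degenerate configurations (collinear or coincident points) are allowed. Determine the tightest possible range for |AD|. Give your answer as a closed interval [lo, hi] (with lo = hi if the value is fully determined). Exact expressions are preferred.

|AD| ∈ [0, 72]  (≈ [0.0000, 72.0000])

|AB| ∈ {19}
|BC| ∈ {21}
|CD| ∈ {32}
|AC| ∈ [2, 40]
|BD| ∈ [11, 53]
|AD| ∈ [0, 72]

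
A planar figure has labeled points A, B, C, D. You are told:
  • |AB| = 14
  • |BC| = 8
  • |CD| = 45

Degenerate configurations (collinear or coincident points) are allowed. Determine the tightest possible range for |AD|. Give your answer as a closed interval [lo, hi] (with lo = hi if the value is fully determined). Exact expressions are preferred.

|AB| ∈ {14}
|BC| ∈ {8}
|CD| ∈ {45}
|AC| ∈ [6, 22]
|BD| ∈ [37, 53]
|AD| ∈ [23, 67]

|AD| ∈ [23, 67]  (≈ [23.0000, 67.0000])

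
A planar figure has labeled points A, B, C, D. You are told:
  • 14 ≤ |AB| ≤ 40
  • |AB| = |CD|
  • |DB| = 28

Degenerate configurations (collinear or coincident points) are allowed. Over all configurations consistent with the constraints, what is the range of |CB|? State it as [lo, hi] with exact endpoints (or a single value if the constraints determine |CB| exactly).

|AB| ∈ [14, 40]
|BD| ∈ {28}
|CD| ∈ [14, 40]
|AD| ∈ [0, 68]
|BC| ∈ [0, 68]
|AC| ∈ [0, 108]

|CB| ∈ [0, 68]  (≈ [0.0000, 68.0000])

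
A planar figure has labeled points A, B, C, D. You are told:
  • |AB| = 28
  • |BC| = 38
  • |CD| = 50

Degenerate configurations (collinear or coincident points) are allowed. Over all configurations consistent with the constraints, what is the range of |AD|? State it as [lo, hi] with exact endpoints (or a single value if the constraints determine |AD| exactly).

|AB| ∈ {28}
|BC| ∈ {38}
|CD| ∈ {50}
|AC| ∈ [10, 66]
|BD| ∈ [12, 88]
|AD| ∈ [0, 116]

|AD| ∈ [0, 116]  (≈ [0.0000, 116.0000])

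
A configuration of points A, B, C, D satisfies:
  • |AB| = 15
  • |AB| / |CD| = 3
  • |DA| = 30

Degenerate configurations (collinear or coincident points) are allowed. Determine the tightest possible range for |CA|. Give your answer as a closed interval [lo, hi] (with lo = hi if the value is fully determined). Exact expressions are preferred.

|CA| ∈ [25, 35]  (≈ [25.0000, 35.0000])

|AB| ∈ {15}
|AD| ∈ {30}
|CD| ∈ {5}
|BD| ∈ [15, 45]
|AC| ∈ [25, 35]
|BC| ∈ [10, 50]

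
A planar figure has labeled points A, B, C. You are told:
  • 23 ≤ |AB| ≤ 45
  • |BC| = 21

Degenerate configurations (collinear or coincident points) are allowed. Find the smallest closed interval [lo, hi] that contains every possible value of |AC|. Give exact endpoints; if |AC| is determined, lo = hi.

|AB| ∈ [23, 45]
|BC| ∈ {21}
|AC| ∈ [2, 66]

|AC| ∈ [2, 66]  (≈ [2.0000, 66.0000])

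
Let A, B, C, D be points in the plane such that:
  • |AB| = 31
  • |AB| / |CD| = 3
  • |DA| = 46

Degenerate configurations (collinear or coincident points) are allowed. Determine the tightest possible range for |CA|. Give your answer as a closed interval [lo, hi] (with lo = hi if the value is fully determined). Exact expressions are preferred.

|CA| ∈ [107/3, 169/3]  (≈ [35.6667, 56.3333])

|AB| ∈ {31}
|AD| ∈ {46}
|CD| ∈ {31/3}
|BD| ∈ [15, 77]
|AC| ∈ [107/3, 169/3]
|BC| ∈ [14/3, 262/3]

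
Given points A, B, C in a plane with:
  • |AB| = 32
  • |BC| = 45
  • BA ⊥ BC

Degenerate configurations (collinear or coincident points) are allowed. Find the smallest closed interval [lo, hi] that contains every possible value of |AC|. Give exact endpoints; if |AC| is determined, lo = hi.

|AC| = √(3049)  (≈ 55.2178)

|AB| ∈ {32}
|BC| ∈ {45}
|AC| ∈ {√(3049)}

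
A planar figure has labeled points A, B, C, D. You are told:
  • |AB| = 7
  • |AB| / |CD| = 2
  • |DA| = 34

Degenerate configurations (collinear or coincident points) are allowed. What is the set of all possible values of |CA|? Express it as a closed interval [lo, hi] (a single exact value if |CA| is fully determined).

|CA| ∈ [61/2, 75/2]  (≈ [30.5000, 37.5000])

|AB| ∈ {7}
|AD| ∈ {34}
|CD| ∈ {7/2}
|BD| ∈ [27, 41]
|AC| ∈ [61/2, 75/2]
|BC| ∈ [47/2, 89/2]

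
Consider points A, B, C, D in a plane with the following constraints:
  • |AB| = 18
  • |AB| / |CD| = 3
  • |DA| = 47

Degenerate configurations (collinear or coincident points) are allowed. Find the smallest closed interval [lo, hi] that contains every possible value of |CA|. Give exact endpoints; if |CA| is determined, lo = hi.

|AB| ∈ {18}
|AD| ∈ {47}
|CD| ∈ {6}
|BD| ∈ [29, 65]
|AC| ∈ [41, 53]
|BC| ∈ [23, 71]

|CA| ∈ [41, 53]  (≈ [41.0000, 53.0000])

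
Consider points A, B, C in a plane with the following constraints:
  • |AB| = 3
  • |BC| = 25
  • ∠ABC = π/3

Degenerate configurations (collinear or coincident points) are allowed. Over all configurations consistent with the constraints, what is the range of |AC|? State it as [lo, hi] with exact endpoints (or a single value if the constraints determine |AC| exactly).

|AB| ∈ {3}
|BC| ∈ {25}
|AC| ∈ {√(559)}

|AC| = √(559)  (≈ 23.6432)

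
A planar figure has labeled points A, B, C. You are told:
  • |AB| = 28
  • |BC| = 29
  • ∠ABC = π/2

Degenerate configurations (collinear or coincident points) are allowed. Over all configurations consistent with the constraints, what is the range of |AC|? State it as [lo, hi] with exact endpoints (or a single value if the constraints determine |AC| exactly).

|AC| = 5·√(65)  (≈ 40.3113)

|AB| ∈ {28}
|BC| ∈ {29}
|AC| ∈ {5·√(65)}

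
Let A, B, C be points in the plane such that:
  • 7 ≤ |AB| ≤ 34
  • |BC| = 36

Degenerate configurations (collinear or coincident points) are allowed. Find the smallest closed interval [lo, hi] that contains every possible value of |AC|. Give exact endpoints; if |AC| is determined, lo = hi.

|AB| ∈ [7, 34]
|BC| ∈ {36}
|AC| ∈ [2, 70]

|AC| ∈ [2, 70]  (≈ [2.0000, 70.0000])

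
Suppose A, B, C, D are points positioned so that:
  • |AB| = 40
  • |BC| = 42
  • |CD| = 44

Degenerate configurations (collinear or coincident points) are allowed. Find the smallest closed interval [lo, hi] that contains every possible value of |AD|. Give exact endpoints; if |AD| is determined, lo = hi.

|AB| ∈ {40}
|BC| ∈ {42}
|CD| ∈ {44}
|AC| ∈ [2, 82]
|BD| ∈ [2, 86]
|AD| ∈ [0, 126]

|AD| ∈ [0, 126]  (≈ [0.0000, 126.0000])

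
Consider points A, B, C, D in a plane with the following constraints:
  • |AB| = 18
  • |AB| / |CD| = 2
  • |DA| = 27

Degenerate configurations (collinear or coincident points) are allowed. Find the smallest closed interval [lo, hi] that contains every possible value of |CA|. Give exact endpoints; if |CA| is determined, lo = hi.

|CA| ∈ [18, 36]  (≈ [18.0000, 36.0000])

|AB| ∈ {18}
|AD| ∈ {27}
|CD| ∈ {9}
|BD| ∈ [9, 45]
|AC| ∈ [18, 36]
|BC| ∈ [0, 54]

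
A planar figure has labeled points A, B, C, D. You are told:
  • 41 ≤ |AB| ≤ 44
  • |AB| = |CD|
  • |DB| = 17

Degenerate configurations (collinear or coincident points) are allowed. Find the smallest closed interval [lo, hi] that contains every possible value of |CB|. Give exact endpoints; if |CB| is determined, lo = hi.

|AB| ∈ [41, 44]
|BD| ∈ {17}
|CD| ∈ [41, 44]
|AD| ∈ [24, 61]
|BC| ∈ [24, 61]
|AC| ∈ [0, 105]

|CB| ∈ [24, 61]  (≈ [24.0000, 61.0000])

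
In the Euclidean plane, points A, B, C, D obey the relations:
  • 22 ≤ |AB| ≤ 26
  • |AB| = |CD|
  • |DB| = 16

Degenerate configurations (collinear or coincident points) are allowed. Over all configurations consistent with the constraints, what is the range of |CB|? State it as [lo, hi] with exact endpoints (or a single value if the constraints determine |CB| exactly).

|AB| ∈ [22, 26]
|BD| ∈ {16}
|CD| ∈ [22, 26]
|AD| ∈ [6, 42]
|BC| ∈ [6, 42]
|AC| ∈ [0, 68]

|CB| ∈ [6, 42]  (≈ [6.0000, 42.0000])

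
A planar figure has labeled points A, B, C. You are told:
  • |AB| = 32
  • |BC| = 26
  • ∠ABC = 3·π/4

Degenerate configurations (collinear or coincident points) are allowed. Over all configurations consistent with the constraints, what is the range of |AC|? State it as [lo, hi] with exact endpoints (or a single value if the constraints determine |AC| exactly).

|AC| = 2·√(208·√(2) + 425)  (≈ 53.6342)

|AB| ∈ {32}
|BC| ∈ {26}
|AC| ∈ {2·√(208·√(2) + 425)}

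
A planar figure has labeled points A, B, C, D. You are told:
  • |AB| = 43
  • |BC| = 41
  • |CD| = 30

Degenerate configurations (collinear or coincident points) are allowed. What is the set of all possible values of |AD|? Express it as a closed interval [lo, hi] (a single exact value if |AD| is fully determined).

|AB| ∈ {43}
|BC| ∈ {41}
|CD| ∈ {30}
|AC| ∈ [2, 84]
|BD| ∈ [11, 71]
|AD| ∈ [0, 114]

|AD| ∈ [0, 114]  (≈ [0.0000, 114.0000])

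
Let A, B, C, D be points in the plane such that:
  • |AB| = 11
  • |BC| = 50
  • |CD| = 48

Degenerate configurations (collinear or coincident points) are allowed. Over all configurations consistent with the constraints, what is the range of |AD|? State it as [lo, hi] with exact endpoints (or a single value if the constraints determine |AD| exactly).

|AB| ∈ {11}
|BC| ∈ {50}
|CD| ∈ {48}
|AC| ∈ [39, 61]
|BD| ∈ [2, 98]
|AD| ∈ [0, 109]

|AD| ∈ [0, 109]  (≈ [0.0000, 109.0000])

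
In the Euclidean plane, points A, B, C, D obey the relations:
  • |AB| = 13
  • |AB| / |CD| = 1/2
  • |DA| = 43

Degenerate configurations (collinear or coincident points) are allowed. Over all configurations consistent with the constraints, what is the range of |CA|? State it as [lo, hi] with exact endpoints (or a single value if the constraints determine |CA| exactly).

|AB| ∈ {13}
|AD| ∈ {43}
|CD| ∈ {26}
|BD| ∈ [30, 56]
|AC| ∈ [17, 69]
|BC| ∈ [4, 82]

|CA| ∈ [17, 69]  (≈ [17.0000, 69.0000])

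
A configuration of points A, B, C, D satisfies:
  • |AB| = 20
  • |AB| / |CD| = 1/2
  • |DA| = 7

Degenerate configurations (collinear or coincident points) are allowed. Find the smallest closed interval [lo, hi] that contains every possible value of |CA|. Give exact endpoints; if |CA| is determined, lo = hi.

|AB| ∈ {20}
|AD| ∈ {7}
|CD| ∈ {40}
|BD| ∈ [13, 27]
|AC| ∈ [33, 47]
|BC| ∈ [13, 67]

|CA| ∈ [33, 47]  (≈ [33.0000, 47.0000])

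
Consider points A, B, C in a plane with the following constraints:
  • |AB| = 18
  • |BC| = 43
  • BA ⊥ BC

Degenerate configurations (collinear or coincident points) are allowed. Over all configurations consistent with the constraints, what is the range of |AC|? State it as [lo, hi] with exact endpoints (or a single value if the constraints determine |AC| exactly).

|AB| ∈ {18}
|BC| ∈ {43}
|AC| ∈ {√(2173)}

|AC| = √(2173)  (≈ 46.6154)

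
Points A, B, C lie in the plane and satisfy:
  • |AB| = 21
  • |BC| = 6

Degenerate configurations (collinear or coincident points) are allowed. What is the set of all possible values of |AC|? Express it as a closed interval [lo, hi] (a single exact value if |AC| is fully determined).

|AB| ∈ {21}
|BC| ∈ {6}
|AC| ∈ [15, 27]

|AC| ∈ [15, 27]  (≈ [15.0000, 27.0000])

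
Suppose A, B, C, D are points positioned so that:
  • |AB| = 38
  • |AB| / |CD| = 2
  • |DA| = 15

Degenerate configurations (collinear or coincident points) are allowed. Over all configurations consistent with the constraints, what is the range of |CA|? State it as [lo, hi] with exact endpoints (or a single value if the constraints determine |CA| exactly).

|AB| ∈ {38}
|AD| ∈ {15}
|CD| ∈ {19}
|BD| ∈ [23, 53]
|AC| ∈ [4, 34]
|BC| ∈ [4, 72]

|CA| ∈ [4, 34]  (≈ [4.0000, 34.0000])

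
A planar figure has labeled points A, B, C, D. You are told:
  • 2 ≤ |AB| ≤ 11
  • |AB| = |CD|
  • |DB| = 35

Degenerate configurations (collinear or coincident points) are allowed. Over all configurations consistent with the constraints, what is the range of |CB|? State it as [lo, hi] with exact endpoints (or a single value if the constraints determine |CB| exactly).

|CB| ∈ [24, 46]  (≈ [24.0000, 46.0000])

|AB| ∈ [2, 11]
|BD| ∈ {35}
|CD| ∈ [2, 11]
|AD| ∈ [24, 46]
|BC| ∈ [24, 46]
|AC| ∈ [13, 57]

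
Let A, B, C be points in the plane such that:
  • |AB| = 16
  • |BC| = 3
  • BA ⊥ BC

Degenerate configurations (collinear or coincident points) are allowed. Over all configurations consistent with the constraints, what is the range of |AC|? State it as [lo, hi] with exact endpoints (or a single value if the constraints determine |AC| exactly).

|AC| = √(265)  (≈ 16.2788)

|AB| ∈ {16}
|BC| ∈ {3}
|AC| ∈ {√(265)}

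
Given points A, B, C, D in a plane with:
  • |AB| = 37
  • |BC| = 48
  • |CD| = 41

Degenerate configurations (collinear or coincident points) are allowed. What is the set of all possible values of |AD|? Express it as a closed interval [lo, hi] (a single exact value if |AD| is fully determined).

|AB| ∈ {37}
|BC| ∈ {48}
|CD| ∈ {41}
|AC| ∈ [11, 85]
|BD| ∈ [7, 89]
|AD| ∈ [0, 126]

|AD| ∈ [0, 126]  (≈ [0.0000, 126.0000])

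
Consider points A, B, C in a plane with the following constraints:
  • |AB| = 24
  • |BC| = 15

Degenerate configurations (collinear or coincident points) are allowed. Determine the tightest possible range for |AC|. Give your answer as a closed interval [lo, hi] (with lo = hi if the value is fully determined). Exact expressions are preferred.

|AC| ∈ [9, 39]  (≈ [9.0000, 39.0000])

|AB| ∈ {24}
|BC| ∈ {15}
|AC| ∈ [9, 39]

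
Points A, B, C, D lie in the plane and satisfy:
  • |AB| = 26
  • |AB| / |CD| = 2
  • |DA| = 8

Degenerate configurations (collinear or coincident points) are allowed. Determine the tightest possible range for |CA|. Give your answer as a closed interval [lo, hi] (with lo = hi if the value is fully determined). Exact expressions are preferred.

|CA| ∈ [5, 21]  (≈ [5.0000, 21.0000])

|AB| ∈ {26}
|AD| ∈ {8}
|CD| ∈ {13}
|BD| ∈ [18, 34]
|AC| ∈ [5, 21]
|BC| ∈ [5, 47]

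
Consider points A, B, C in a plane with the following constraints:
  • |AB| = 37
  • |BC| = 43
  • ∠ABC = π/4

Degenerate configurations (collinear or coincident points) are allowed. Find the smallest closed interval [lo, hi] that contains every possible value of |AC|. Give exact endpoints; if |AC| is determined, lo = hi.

|AC| = √(3218 - 1591·√(2))  (≈ 31.1125)

|AB| ∈ {37}
|BC| ∈ {43}
|AC| ∈ {√(3218 - 1591·√(2))}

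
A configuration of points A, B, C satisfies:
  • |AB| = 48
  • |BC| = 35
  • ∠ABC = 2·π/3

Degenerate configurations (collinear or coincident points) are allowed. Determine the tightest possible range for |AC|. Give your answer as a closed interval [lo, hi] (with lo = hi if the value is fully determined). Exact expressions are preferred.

|AB| ∈ {48}
|BC| ∈ {35}
|AC| ∈ {√(5209)}

|AC| = √(5209)  (≈ 72.1734)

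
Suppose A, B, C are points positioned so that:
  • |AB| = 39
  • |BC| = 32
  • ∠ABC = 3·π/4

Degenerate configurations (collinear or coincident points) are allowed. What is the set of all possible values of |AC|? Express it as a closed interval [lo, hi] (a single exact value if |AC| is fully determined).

|AB| ∈ {39}
|BC| ∈ {32}
|AC| ∈ {√(1248·√(2) + 2545)}

|AC| = √(1248·√(2) + 2545)  (≈ 65.6501)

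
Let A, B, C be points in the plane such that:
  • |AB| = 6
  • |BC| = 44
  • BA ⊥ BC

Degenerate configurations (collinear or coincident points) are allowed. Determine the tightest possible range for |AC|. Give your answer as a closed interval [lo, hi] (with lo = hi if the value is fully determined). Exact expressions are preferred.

|AB| ∈ {6}
|BC| ∈ {44}
|AC| ∈ {2·√(493)}

|AC| = 2·√(493)  (≈ 44.4072)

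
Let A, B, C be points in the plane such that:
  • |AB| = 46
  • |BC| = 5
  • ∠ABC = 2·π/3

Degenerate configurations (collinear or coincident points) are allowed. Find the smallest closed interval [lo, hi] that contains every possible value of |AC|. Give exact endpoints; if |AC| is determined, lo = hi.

|AC| = √(2371)  (≈ 48.6929)

|AB| ∈ {46}
|BC| ∈ {5}
|AC| ∈ {√(2371)}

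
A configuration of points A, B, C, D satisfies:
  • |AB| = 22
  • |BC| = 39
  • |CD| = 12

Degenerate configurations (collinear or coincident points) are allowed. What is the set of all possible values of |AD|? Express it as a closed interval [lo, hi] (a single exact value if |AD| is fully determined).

|AD| ∈ [5, 73]  (≈ [5.0000, 73.0000])

|AB| ∈ {22}
|BC| ∈ {39}
|CD| ∈ {12}
|AC| ∈ [17, 61]
|BD| ∈ [27, 51]
|AD| ∈ [5, 73]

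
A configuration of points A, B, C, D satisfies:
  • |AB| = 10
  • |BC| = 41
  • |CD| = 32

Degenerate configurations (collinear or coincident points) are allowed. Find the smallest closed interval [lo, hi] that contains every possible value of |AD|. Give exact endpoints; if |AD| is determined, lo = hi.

|AD| ∈ [0, 83]  (≈ [0.0000, 83.0000])

|AB| ∈ {10}
|BC| ∈ {41}
|CD| ∈ {32}
|AC| ∈ [31, 51]
|BD| ∈ [9, 73]
|AD| ∈ [0, 83]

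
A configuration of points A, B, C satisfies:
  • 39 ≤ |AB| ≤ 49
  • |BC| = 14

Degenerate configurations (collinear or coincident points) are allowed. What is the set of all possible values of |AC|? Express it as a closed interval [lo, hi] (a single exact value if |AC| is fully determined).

|AB| ∈ [39, 49]
|BC| ∈ {14}
|AC| ∈ [25, 63]

|AC| ∈ [25, 63]  (≈ [25.0000, 63.0000])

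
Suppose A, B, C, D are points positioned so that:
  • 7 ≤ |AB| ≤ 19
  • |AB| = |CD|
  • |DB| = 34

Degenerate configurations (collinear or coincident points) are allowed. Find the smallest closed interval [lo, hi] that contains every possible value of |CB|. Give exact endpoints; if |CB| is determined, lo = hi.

|AB| ∈ [7, 19]
|BD| ∈ {34}
|CD| ∈ [7, 19]
|AD| ∈ [15, 53]
|BC| ∈ [15, 53]
|AC| ∈ [0, 72]

|CB| ∈ [15, 53]  (≈ [15.0000, 53.0000])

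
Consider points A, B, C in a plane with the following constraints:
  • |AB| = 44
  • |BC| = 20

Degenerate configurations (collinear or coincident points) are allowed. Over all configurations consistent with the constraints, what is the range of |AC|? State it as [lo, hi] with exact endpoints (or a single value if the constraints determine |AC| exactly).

|AB| ∈ {44}
|BC| ∈ {20}
|AC| ∈ [24, 64]

|AC| ∈ [24, 64]  (≈ [24.0000, 64.0000])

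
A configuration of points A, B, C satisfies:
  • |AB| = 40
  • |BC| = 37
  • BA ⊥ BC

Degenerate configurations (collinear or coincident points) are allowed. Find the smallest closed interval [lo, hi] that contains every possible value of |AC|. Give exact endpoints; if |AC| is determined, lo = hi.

|AC| = √(2969)  (≈ 54.4885)

|AB| ∈ {40}
|BC| ∈ {37}
|AC| ∈ {√(2969)}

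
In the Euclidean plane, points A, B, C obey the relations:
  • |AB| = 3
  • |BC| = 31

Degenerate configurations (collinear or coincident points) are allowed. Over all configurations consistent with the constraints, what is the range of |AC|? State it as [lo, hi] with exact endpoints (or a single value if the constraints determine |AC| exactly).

|AB| ∈ {3}
|BC| ∈ {31}
|AC| ∈ [28, 34]

|AC| ∈ [28, 34]  (≈ [28.0000, 34.0000])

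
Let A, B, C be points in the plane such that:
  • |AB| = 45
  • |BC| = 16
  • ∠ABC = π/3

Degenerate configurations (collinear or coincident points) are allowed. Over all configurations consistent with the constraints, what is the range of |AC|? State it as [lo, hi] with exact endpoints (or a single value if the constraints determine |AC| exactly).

|AC| = √(1561)  (≈ 39.5095)

|AB| ∈ {45}
|BC| ∈ {16}
|AC| ∈ {√(1561)}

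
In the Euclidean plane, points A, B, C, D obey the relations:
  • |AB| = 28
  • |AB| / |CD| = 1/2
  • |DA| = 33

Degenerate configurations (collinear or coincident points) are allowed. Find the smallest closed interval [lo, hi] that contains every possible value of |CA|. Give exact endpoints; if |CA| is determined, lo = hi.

|CA| ∈ [23, 89]  (≈ [23.0000, 89.0000])

|AB| ∈ {28}
|AD| ∈ {33}
|CD| ∈ {56}
|BD| ∈ [5, 61]
|AC| ∈ [23, 89]
|BC| ∈ [0, 117]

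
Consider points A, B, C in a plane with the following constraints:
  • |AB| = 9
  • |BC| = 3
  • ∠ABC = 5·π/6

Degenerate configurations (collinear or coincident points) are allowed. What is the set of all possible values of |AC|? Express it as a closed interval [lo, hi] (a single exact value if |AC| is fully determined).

|AC| = 3·√(3·√(3) + 10)  (≈ 11.6947)

|AB| ∈ {9}
|BC| ∈ {3}
|AC| ∈ {3·√(3·√(3) + 10)}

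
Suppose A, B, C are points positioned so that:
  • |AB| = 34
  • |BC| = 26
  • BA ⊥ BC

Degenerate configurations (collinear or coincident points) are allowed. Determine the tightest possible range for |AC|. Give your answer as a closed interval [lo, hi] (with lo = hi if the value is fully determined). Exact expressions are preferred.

|AB| ∈ {34}
|BC| ∈ {26}
|AC| ∈ {2·√(458)}

|AC| = 2·√(458)  (≈ 42.8019)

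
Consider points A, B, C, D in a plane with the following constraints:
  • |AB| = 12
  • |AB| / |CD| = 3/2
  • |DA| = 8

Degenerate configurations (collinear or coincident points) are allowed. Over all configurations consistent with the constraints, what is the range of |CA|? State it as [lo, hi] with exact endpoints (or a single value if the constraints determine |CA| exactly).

|CA| ∈ [0, 16]  (≈ [0.0000, 16.0000])

|AB| ∈ {12}
|AD| ∈ {8}
|CD| ∈ {8}
|BD| ∈ [4, 20]
|AC| ∈ [0, 16]
|BC| ∈ [0, 28]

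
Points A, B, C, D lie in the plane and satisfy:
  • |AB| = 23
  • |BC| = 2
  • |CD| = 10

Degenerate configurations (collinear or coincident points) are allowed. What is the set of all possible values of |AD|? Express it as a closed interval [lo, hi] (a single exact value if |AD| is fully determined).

|AD| ∈ [11, 35]  (≈ [11.0000, 35.0000])

|AB| ∈ {23}
|BC| ∈ {2}
|CD| ∈ {10}
|AC| ∈ [21, 25]
|BD| ∈ [8, 12]
|AD| ∈ [11, 35]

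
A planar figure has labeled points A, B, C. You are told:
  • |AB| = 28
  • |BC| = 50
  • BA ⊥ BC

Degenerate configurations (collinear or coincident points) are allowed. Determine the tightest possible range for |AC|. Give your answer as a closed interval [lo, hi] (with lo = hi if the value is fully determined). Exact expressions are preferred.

|AC| = 2·√(821)  (≈ 57.3062)

|AB| ∈ {28}
|BC| ∈ {50}
|AC| ∈ {2·√(821)}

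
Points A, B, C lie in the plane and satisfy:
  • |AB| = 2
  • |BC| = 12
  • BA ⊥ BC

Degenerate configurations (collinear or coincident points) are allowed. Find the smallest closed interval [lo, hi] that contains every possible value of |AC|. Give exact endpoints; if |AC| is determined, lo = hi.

|AC| = 2·√(37)  (≈ 12.1655)

|AB| ∈ {2}
|BC| ∈ {12}
|AC| ∈ {2·√(37)}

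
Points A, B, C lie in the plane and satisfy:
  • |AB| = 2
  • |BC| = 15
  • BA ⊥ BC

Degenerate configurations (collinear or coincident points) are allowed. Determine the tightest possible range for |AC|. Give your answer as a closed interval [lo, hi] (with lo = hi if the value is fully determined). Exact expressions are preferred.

|AC| = √(229)  (≈ 15.1327)

|AB| ∈ {2}
|BC| ∈ {15}
|AC| ∈ {√(229)}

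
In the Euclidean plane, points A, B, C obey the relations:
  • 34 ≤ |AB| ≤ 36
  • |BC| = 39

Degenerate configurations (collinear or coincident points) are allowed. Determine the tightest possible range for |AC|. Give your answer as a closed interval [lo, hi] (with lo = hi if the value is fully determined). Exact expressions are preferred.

|AC| ∈ [3, 75]  (≈ [3.0000, 75.0000])

|AB| ∈ [34, 36]
|BC| ∈ {39}
|AC| ∈ [3, 75]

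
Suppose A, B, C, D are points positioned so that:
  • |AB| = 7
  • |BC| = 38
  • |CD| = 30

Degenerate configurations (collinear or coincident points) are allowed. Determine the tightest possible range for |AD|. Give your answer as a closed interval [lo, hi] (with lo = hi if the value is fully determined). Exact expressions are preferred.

|AD| ∈ [1, 75]  (≈ [1.0000, 75.0000])

|AB| ∈ {7}
|BC| ∈ {38}
|CD| ∈ {30}
|AC| ∈ [31, 45]
|BD| ∈ [8, 68]
|AD| ∈ [1, 75]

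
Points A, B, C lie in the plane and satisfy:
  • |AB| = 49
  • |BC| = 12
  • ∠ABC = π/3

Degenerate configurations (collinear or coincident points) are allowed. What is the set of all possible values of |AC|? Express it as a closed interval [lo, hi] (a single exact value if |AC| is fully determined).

|AC| = √(1957)  (≈ 44.2380)

|AB| ∈ {49}
|BC| ∈ {12}
|AC| ∈ {√(1957)}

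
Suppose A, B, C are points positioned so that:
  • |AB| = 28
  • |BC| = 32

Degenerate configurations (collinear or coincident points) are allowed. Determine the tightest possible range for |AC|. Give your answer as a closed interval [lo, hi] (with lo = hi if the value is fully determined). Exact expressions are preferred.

|AB| ∈ {28}
|BC| ∈ {32}
|AC| ∈ [4, 60]

|AC| ∈ [4, 60]  (≈ [4.0000, 60.0000])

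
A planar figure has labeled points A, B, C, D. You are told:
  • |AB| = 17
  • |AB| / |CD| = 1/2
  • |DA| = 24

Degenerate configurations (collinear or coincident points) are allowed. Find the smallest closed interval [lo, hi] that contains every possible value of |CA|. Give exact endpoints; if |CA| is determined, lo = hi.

|CA| ∈ [10, 58]  (≈ [10.0000, 58.0000])

|AB| ∈ {17}
|AD| ∈ {24}
|CD| ∈ {34}
|BD| ∈ [7, 41]
|AC| ∈ [10, 58]
|BC| ∈ [0, 75]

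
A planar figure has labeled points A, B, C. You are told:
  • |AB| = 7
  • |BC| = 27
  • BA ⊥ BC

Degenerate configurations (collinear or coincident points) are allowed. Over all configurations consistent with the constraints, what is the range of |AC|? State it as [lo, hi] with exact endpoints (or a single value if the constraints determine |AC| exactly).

|AB| ∈ {7}
|BC| ∈ {27}
|AC| ∈ {√(778)}

|AC| = √(778)  (≈ 27.8927)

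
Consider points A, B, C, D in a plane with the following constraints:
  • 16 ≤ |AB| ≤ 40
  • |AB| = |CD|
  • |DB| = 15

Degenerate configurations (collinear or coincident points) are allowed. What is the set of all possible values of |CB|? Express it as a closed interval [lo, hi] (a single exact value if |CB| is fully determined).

|CB| ∈ [1, 55]  (≈ [1.0000, 55.0000])

|AB| ∈ [16, 40]
|BD| ∈ {15}
|CD| ∈ [16, 40]
|AD| ∈ [1, 55]
|BC| ∈ [1, 55]
|AC| ∈ [0, 95]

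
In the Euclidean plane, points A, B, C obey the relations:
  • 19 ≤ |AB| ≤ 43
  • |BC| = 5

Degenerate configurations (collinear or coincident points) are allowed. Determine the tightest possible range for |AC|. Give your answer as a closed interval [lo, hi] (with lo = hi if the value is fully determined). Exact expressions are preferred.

|AC| ∈ [14, 48]  (≈ [14.0000, 48.0000])

|AB| ∈ [19, 43]
|BC| ∈ {5}
|AC| ∈ [14, 48]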